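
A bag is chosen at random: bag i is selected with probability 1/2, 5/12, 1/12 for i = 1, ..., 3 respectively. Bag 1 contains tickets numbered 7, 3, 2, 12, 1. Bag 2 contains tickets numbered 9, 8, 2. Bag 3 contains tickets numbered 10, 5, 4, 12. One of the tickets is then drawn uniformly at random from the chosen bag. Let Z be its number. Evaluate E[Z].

E[Z | bag 1] = (7+3+2+12+1)/5 = 5.
E[Z | bag 2] = (9+8+2)/3 = 19/3.
E[Z | bag 3] = (10+5+4+12)/4 = 31/4.
By the law of total expectation,
E[Z] = (1/2)·(5) + (5/12)·(19/3) + (1/12)·(31/4) = 833/144.

833/144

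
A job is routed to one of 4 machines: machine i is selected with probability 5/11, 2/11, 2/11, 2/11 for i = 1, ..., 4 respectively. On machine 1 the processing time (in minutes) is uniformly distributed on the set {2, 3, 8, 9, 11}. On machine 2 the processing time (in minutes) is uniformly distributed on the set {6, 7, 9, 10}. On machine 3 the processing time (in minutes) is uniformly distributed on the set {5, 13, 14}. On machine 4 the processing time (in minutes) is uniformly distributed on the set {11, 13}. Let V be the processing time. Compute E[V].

E[V | machine 1] = (2+3+8+9+11)/5 = 33/5.
E[V | machine 2] = (6+7+9+10)/4 = 8.
E[V | machine 3] = (5+13+14)/3 = 32/3.
E[V | machine 4] = (11+13)/2 = 12.
By the law of total expectation,
E[V] = (5/11)·(33/5) + (2/11)·(8) + (2/11)·(32/3) + (2/11)·(12) = 283/33.

283/33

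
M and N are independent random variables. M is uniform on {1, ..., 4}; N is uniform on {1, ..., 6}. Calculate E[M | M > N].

10/3

Outcomes with M > N: (2,1), (3,1), (3,2), (4,1), (4,2), (4,3), each with probability 1/24.
E[M | M > N] = (2 + 3 + 3 + 4 + 4 + 4) / 6 = 10/3.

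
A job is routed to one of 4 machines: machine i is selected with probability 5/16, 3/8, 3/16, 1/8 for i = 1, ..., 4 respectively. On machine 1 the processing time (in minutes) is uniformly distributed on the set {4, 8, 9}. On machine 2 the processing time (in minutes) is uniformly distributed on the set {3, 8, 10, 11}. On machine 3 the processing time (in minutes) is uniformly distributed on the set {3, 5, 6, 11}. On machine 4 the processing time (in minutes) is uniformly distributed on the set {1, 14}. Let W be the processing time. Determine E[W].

E[W | machine 1] = (4+8+9)/3 = 7.
E[W | machine 2] = (3+8+10+11)/4 = 8.
E[W | machine 3] = (3+5+6+11)/4 = 25/4.
E[W | machine 4] = (1+14)/2 = 15/2.
E[W] = (5/16)·(7) + (3/8)·(8) + (3/16)·(25/4) + (1/8)·(15/2) = 467/64.

467/64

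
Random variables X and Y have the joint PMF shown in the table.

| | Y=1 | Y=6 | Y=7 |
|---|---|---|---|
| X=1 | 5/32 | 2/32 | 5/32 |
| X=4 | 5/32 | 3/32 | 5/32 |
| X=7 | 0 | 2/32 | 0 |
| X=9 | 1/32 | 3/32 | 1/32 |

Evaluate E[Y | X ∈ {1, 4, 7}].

122/27

P(X ∈ {1, 4, 7}) = 27/32.
Σ Y·P over the event = 1·(5/32) + 6·(2/32) + 7·(5/32) + 1·(5/32) + 6·(3/32) + 7·(5/32) + 6·(2/32) = 61/16.
E[Y | X ∈ {1, 4, 7}] = (61/16) / (27/32) = 122/27.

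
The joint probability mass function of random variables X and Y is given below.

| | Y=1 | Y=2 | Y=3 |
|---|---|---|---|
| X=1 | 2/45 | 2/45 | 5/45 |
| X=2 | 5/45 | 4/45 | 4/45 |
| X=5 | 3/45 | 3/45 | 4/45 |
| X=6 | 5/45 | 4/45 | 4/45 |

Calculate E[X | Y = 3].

57/17

P(Y = 3) = 17/45.
Σ X·P over the event = 1·(5/45) + 2·(4/45) + 5·(4/45) + 6·(4/45) = 19/15.
E[X | Y = 3] = (19/15) / (17/45) = 57/17.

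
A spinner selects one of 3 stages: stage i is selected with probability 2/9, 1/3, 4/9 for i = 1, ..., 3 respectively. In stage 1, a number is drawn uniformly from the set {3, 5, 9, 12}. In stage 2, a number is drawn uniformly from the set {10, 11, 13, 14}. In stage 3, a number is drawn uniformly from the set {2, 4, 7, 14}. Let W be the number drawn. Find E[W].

E[W | stage 1] = (3+5+9+12)/4 = 29/4.
E[W | stage 2] = (10+11+13+14)/4 = 12.
E[W | stage 3] = (2+4+7+14)/4 = 27/4.
E[W] = (2/9)·(29/4) + (1/3)·(12) + (4/9)·(27/4) = 155/18.

155/18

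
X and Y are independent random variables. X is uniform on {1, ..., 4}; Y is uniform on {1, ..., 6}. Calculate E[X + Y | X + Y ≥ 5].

P(X + Y ≥ 5) = 3/4.
Summing (X+Y)·P(x,y) over outcomes with X + Y ≥ 5 gives 31/6.
E[X + Y | X + Y ≥ 5] = (31/6) / (3/4) = 62/9.

62/9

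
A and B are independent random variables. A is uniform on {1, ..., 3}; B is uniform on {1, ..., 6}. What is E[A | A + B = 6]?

Outcomes with A + B = 6: (1,5), (2,4), (3,3), each with probability 1/18.
E[A | A + B = 6] = (1 + 2 + 3) / 3 = 2.

2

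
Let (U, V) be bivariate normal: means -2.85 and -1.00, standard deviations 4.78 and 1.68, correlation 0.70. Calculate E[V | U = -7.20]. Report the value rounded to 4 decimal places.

-2.0702

For a bivariate normal, E[V | U=x] = μ_V + ρ·(σ_V/σ_U)·(x − μ_U).
E[V | U=-7.20] = -1.00 + (0.70)·(1.68/4.78)·(-7.20 − (-2.85)) = -1.00 + (0.24603)·(-4.35) = -2.0702.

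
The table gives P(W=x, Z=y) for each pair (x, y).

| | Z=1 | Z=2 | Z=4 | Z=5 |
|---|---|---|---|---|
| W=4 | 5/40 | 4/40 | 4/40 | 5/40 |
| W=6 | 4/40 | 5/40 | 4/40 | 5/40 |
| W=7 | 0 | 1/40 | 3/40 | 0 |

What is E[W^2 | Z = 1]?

224/9

P(Z = 1) = 9/40.
Summing W^2·P(W=x,Z=y) over the conditioning event gives 28/5.
E[W^2 | Z = 1] = (28/5) / (9/40) = 224/9.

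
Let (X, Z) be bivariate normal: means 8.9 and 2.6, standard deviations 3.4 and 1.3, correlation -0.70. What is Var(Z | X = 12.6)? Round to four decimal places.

For a bivariate normal, Var(Z | X=x) = σ_Z²(1 − ρ²).
Var(Z | X=12.6) = (1.3)²·(1 − (-0.70)²) = 1.69·0.51 = 0.8619.

0.8619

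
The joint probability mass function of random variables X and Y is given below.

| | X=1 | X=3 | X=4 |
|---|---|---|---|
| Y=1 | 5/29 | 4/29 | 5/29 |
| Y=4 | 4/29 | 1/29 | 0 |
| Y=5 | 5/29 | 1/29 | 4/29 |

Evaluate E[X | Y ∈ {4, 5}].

P(Y ∈ {4, 5}) = 15/29.
Σ X·P over the event = 1·(4/29) + 1·(5/29) + 3·(1/29) + 3·(1/29) + 4·(4/29) = 31/29.
E[X | Y ∈ {4, 5}] = (31/29) / (15/29) = 31/15.

31/15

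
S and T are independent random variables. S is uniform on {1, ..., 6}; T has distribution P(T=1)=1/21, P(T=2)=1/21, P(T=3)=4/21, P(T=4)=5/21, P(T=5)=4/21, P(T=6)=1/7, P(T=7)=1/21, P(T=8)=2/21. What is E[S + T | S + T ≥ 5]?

P(S + T ≥ 5) = 13/14.
Summing (S+T)·P(x,y) over outcomes with S + T ≥ 5 gives 985/126.
E[S + T | S + T ≥ 5] = (985/126) / (13/14) = 985/117.

985/117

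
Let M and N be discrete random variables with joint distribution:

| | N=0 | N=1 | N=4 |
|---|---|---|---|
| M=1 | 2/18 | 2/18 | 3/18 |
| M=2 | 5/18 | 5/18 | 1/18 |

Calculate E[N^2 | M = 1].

P(M = 1) = 7/18.
Σ N^2·P over the event = 0·(2/18) + 1·(2/18) + 16·(3/18) = 25/9.
E[N^2 | M = 1] = (25/9) / (7/18) = 50/7.

50/7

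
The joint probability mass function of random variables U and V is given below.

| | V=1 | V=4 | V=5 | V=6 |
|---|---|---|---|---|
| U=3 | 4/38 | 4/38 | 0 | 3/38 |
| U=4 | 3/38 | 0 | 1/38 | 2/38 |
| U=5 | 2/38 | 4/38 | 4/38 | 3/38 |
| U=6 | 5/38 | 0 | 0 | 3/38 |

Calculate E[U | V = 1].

P(V = 1) = 7/19.
Σ U·P over the event = 3·(4/38) + 4·(3/38) + 5·(2/38) + 6·(5/38) = 32/19.
E[U | V = 1] = (32/19) / (7/19) = 32/7.

32/7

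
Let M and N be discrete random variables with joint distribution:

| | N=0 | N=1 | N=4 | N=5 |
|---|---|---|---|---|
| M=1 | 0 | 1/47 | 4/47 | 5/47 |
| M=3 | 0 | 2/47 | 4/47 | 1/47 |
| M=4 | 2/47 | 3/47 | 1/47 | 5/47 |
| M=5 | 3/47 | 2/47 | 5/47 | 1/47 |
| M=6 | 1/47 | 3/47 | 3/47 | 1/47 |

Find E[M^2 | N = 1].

P(N = 1) = 11/47.
Σ M^2·P over the event = 1·(1/47) + 9·(2/47) + 16·(3/47) + 25·(2/47) + 36·(3/47) = 225/47.
E[M^2 | N = 1] = (225/47) / (11/47) = 225/11.

225/11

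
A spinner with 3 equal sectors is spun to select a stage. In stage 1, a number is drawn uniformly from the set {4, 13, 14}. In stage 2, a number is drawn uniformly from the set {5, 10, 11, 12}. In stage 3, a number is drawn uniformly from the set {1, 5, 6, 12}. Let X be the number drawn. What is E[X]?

155/18

E[X | stage 1] = (4+13+14)/3 = 31/3.
E[X | stage 2] = (5+10+11+12)/4 = 19/2.
E[X | stage 3] = (1+5+6+12)/4 = 6.
By the law of total expectation,
E[X] = (1/3)·(31/3) + (1/3)·(19/2) + (1/3)·(6) = 155/18.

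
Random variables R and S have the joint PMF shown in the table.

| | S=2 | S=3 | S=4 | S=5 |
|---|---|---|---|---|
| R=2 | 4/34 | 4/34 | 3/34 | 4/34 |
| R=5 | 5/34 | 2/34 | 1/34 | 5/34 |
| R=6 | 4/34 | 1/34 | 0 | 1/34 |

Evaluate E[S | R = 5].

P(R = 5) = 13/34.
Σ S·P over the event = 2·(5/34) + 3·(2/34) + 4·(1/34) + 5·(5/34) = 45/34.
E[S | R = 5] = (45/34) / (13/34) = 45/13.

45/13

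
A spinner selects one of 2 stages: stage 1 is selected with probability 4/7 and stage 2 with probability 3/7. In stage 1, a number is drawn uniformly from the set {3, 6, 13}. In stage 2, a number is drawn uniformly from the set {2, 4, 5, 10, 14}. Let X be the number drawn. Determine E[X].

151/21

E[X | stage 1] = (3+6+13)/3 = 22/3.
E[X | stage 2] = (2+4+5+10+14)/5 = 7.
E[X] = (4/7)·(22/3) + (3/7)·(7) = 151/21.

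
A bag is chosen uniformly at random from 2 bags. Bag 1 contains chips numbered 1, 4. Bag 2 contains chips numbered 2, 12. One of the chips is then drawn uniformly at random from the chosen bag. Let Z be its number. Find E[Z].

E[Z | bag 1] = (1+4)/2 = 5/2.
E[Z | bag 2] = (2+12)/2 = 7.
By the law of total expectation,
E[Z] = (1/2)·(5/2) + (1/2)·(7) = 19/4.

19/4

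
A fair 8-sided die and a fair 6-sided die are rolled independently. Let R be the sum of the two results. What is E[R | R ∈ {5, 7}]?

31/5

P(R ∈ {5, 7}) = 5/24.
Σ over the event: 5·1/12 + 7·1/8 = 31/24.
E[R | R ∈ {5, 7}] = (31/24) / (5/24) = 31/5.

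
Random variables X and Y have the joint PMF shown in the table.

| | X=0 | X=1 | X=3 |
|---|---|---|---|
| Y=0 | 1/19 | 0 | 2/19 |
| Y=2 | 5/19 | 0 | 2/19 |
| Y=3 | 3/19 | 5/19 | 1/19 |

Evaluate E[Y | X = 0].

P(X = 0) = 9/19.
Σ Y·P over the event = 0·(1/19) + 2·(5/19) + 3·(3/19) = 1.
E[Y | X = 0] = (1) / (9/19) = 19/9.

19/9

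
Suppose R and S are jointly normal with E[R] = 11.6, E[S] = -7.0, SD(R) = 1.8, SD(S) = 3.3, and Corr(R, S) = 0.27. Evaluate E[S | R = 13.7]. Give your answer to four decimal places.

The regression of S on R has slope ρ·σ_S/σ_R and passes through (μ_R, μ_S).
E[S | R=13.7] = -7.0 + (0.27)·(3.3/1.8)·(13.7 − (11.6)) = -7.0 + (0.495)·(2.1) = -5.9605.

-5.9605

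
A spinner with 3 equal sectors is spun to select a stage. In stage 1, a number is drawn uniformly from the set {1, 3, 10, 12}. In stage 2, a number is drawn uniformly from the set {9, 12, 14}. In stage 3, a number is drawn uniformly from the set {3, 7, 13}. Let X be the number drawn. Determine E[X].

E[X | stage 1] = (1+3+10+12)/4 = 13/2.
E[X | stage 2] = (9+12+14)/3 = 35/3.
E[X | stage 3] = (3+7+13)/3 = 23/3.
By the law of total expectation,
E[X] = (1/3)·(13/2) + (1/3)·(35/3) + (1/3)·(23/3) = 155/18.

155/18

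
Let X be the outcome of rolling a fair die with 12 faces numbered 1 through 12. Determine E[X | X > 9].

11

Given X > 9, X is equally likely to be any of {10, 11, 12}.
E[X | X > 9] = (10 + 11 + 12) / 3 = 11.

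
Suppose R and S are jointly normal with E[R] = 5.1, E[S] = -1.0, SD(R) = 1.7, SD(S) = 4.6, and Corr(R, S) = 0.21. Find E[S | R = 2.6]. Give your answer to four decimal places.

E[S | R=x] = μ_S + ρ(σ_S/σ_R)(x − μ_R) for jointly normal variables.
E[S | R=2.6] = -1.0 + (0.21)·(4.6/1.7)·(2.6 − (5.1)) = -1.0 + (0.56824)·(-2.5) = -2.4206.

-2.4206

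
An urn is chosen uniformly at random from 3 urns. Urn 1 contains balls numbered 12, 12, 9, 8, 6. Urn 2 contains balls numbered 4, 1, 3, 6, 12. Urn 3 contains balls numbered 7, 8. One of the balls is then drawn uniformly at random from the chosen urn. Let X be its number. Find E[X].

E[X | urn 1] = (12+12+9+8+6)/5 = 47/5.
E[X | urn 2] = (4+1+3+6+12)/5 = 26/5.
E[X | urn 3] = (7+8)/2 = 15/2.
By the law of total expectation,
E[X] = (1/3)·(47/5) + (1/3)·(26/5) + (1/3)·(15/2) = 221/30.

221/30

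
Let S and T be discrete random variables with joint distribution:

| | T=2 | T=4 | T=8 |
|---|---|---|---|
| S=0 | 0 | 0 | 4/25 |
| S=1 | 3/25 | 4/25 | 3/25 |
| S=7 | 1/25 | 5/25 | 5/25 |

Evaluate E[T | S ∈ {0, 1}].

39/7

P(S ∈ {0, 1}) = 14/25.
Summing T·P(S=x,T=y) over the conditioning event gives 78/25.
E[T | S ∈ {0, 1}] = (78/25) / (14/25) = 39/7.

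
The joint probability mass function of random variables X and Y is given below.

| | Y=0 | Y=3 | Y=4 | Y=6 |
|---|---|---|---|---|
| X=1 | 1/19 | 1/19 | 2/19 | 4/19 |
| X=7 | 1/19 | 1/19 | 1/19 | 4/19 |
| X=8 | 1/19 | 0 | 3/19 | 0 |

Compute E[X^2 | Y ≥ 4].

P(Y ≥ 4) = 14/19.
Σ X^2·P over the event = 1·(2/19) + 1·(4/19) + 49·(1/19) + 49·(4/19) + 64·(3/19) = 443/19.
E[X^2 | Y ≥ 4] = (443/19) / (14/19) = 443/14.

443/14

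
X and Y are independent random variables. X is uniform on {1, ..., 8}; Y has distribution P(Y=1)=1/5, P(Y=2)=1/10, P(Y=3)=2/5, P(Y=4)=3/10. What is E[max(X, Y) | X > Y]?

P(X > Y) = 13/20.
Summing max(X,Y)·P(x,y) over outcomes with X > Y gives 301/80.
E[max(X, Y) | X > Y] = (301/80) / (13/20) = 301/52.

301/52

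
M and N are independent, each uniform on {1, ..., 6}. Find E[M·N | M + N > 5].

203/13

P(M + N > 5) = 13/18.
Summing MN·P(x,y) over outcomes with M + N > 5 gives 203/18.
E[M·N | M + N > 5] = (203/18) / (13/18) = 203/13.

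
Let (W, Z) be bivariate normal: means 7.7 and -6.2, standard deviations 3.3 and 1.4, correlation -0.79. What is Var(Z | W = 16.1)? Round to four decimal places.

0.7368

Var(Z | W=x) = (1 − ρ²)·σ_Z².
Var(Z | W=16.1) = (1.4)²·(1 − (-0.79)²) = 1.96·0.3759 = 0.7368.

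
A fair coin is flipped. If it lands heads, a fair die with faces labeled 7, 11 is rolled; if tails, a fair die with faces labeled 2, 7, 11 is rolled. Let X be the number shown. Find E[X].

47/6

E[X | heads] = (7+11)/2 = 9.
E[X | tails] = (2+7+11)/3 = 20/3.
By the law of total expectation,
E[X] = (1/2)·(9) + (1/2)·(20/3) = 47/6.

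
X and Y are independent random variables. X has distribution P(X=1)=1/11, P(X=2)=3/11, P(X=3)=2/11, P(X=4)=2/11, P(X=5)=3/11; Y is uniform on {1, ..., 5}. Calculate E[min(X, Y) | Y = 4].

P(Y = 4) = 1/5.
Summing min(X,Y)·P(x,y) over outcomes with Y = 4 gives 3/5.
E[min(X, Y) | Y = 4] = (3/5) / (1/5) = 3.

3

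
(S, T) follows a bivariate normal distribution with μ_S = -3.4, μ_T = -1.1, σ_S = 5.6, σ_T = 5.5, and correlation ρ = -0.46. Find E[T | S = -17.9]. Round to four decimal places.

The regression of T on S has slope ρ·σ_T/σ_S and passes through (μ_S, μ_T).
E[T | S=-17.9] = -1.1 + (-0.46)·(5.5/5.6)·(-17.9 − (-3.4)) = -1.1 + (-0.451786)·(-14.5) = 5.4509.

5.4509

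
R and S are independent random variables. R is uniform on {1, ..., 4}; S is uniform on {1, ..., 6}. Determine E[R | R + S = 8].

Outcomes with R + S = 8: (2,6), (3,5), (4,4), each with probability 1/24.
E[R | R + S = 8] = (2 + 3 + 4) / 3 = 3.

3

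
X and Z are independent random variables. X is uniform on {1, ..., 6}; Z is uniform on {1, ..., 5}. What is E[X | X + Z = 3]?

P(X + Z = 3) = 1/15.
Summing X·P(x,y) over outcomes with X + Z = 3 gives 1/10.
E[X | X + Z = 3] = (1/10) / (1/15) = 3/2.

3/2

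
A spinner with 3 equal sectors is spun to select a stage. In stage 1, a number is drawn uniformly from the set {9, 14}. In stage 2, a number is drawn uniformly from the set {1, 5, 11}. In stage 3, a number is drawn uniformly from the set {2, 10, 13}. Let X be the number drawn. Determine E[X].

17/2

E[X | stage 1] = (9+14)/2 = 23/2.
E[X | stage 2] = (1+5+11)/3 = 17/3.
E[X | stage 3] = (2+10+13)/3 = 25/3.
E[X] = (1/3)·(23/2) + (1/3)·(17/3) + (1/3)·(25/3) = 17/2.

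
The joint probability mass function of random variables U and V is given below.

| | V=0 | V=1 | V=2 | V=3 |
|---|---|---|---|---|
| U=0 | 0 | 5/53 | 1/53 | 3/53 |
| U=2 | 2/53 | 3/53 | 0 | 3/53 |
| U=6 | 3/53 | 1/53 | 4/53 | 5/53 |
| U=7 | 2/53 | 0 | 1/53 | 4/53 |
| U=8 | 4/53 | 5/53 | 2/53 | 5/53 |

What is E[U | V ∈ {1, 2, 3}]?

P(V ∈ {1, 2, 3}) = 42/53.
Summing U·P(U=x,V=y) over the conditioning event gives 203/53.
E[U | V ∈ {1, 2, 3}] = (203/53) / (42/53) = 29/6.

29/6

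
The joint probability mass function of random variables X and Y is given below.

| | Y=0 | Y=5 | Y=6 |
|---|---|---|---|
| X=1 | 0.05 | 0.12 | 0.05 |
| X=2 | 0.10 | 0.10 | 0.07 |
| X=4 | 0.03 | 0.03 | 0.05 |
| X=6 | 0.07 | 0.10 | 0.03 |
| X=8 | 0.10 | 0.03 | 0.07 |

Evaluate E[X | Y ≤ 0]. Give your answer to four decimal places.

4.5429

P(Y ≤ 0) = 0.35.
Σ X·P over the event = 1·(0.05) + 2·(0.10) + 4·(0.03) + 6·(0.07) + 8·(0.10) = 1.59.
E[X | Y ≤ 0] = (1.59) / (0.35) = 4.5429.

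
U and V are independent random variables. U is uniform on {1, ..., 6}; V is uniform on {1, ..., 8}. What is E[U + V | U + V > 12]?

40/3

Outcomes with U + V > 12: (5,8), (6,7), (6,8), each with probability 1/48.
E[U + V | U + V > 12] = (13 + 13 + 14) / 3 = 40/3.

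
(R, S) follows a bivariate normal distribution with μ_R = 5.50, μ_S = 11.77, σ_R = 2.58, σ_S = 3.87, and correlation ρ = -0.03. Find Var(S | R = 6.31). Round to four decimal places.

14.9634

For a bivariate normal, Var(S | R=x) = σ_S²(1 − ρ²).
Var(S | R=6.31) = (3.87)²·(1 − (-0.03)²) = 14.9769·0.9991 = 14.9634.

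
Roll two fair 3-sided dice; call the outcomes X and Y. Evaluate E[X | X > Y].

Outcomes with X > Y: (2,1), (3,1), (3,2), each with probability 1/9.
E[X | X > Y] = (2 + 3 + 3) / 3 = 8/3.

8/3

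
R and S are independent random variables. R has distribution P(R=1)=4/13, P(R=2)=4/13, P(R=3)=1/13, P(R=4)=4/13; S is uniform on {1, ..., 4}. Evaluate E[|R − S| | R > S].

31/18

P(R > S) = 9/26.
Summing |R−S|·P(x,y) over outcomes with R > S gives 31/52.
E[|R − S| | R > S] = (31/52) / (9/26) = 31/18.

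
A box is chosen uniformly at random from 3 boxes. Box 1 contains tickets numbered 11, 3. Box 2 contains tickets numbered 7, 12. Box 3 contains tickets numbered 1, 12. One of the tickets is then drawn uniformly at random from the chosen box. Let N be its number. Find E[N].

23/3

E[N | box 1] = (11+3)/2 = 7.
E[N | box 2] = (7+12)/2 = 19/2.
E[N | box 3] = (1+12)/2 = 13/2.
By the law of total expectation,
E[N] = (1/3)·(7) + (1/3)·(19/2) + (1/3)·(13/2) = 23/3.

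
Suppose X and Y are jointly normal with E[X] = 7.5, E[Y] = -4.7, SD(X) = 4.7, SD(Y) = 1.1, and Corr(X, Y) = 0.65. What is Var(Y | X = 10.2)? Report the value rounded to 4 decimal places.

The conditional variance in a bivariate normal is σ_Y²(1 − ρ²), independent of x.
Var(Y | X=10.2) = (1.1)²·(1 − (0.65)²) = 1.21·0.5775 = 0.6988.

0.6988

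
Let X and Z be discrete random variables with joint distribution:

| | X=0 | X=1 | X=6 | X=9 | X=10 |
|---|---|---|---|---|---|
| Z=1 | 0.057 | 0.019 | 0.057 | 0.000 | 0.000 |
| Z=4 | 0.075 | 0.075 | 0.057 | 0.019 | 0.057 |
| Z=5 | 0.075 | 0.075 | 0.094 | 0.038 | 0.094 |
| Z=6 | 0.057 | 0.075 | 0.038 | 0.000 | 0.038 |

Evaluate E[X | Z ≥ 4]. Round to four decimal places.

P(Z ≥ 4) = 0.867.
Summing X·P(X=x,Z=y) over the conditioning event gives 3.762.
E[X | Z ≥ 4] = (3.762) / (0.867) = 4.3391.

4.3391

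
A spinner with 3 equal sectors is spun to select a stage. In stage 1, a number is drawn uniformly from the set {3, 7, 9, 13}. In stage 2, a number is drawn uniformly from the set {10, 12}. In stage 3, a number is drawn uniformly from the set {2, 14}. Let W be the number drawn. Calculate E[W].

9

E[W | stage 1] = (3+7+9+13)/4 = 8.
E[W | stage 2] = (10+12)/2 = 11.
E[W | stage 3] = (2+14)/2 = 8.
E[W] = (1/3)·(8) + (1/3)·(11) + (1/3)·(8) = 9.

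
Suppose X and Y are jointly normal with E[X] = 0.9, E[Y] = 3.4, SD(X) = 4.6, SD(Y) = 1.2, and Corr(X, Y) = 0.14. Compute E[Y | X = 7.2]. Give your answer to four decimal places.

3.6301

For a bivariate normal, E[Y | X=x] = μ_Y + ρ·(σ_Y/σ_X)·(x − μ_X).
E[Y | X=7.2] = 3.4 + (0.14)·(1.2/4.6)·(7.2 − (0.9)) = 3.4 + (0.036522)·(6.3) = 3.6301.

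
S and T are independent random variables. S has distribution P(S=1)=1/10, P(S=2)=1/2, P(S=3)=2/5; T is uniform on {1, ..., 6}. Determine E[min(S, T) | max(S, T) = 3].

35/18

P(max(S, T) = 3) = 3/10.
Summing min(S,T)·P(x,y) over outcomes with max(S, T) = 3 gives 7/12.
E[min(S, T) | max(S, T) = 3] = (7/12) / (3/10) = 35/18.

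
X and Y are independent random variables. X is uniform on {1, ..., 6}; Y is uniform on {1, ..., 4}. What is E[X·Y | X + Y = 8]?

Outcomes with X + Y = 8: (4,4), (5,3), (6,2), each with probability 1/24.
E[X·Y | X + Y = 8] = (16 + 15 + 12) / 3 = 43/3.

43/3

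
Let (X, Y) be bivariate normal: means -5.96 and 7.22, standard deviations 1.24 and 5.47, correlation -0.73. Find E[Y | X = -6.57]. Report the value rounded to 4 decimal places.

The regression of Y on X has slope ρ·σ_Y/σ_X and passes through (μ_X, μ_Y).
E[Y | X=-6.57] = 7.22 + (-0.73)·(5.47/1.24)·(-6.57 − (-5.96)) = 7.22 + (-3.2202)·(-0.61) = 9.1843.

9.1843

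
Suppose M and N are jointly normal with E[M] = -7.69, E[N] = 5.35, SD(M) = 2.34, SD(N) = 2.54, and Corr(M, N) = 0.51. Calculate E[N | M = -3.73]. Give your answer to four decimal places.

For a bivariate normal, E[N | M=x] = μ_N + ρ·(σ_N/σ_M)·(x − μ_M).
E[N | M=-3.73] = 5.35 + (0.51)·(2.54/2.34)·(-3.73 − (-7.69)) = 5.35 + (0.55359)·(3.96) = 7.5422.

7.5422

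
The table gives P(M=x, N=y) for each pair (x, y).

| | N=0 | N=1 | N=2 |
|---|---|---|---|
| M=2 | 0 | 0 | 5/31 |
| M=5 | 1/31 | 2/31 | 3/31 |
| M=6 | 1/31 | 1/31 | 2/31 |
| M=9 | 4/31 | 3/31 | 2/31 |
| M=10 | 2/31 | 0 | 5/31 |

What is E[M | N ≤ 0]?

67/8

P(N ≤ 0) = 8/31.
Summing M·P(M=x,N=y) over the conditioning event gives 67/31.
E[M | N ≤ 0] = (67/31) / (8/31) = 67/8.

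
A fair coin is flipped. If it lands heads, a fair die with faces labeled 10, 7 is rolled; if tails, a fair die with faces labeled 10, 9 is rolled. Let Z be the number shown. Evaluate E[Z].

E[Z | heads] = (10+7)/2 = 17/2.
E[Z | tails] = (10+9)/2 = 19/2.
By the law of total expectation,
E[Z] = (1/2)·(17/2) + (1/2)·(19/2) = 9.

9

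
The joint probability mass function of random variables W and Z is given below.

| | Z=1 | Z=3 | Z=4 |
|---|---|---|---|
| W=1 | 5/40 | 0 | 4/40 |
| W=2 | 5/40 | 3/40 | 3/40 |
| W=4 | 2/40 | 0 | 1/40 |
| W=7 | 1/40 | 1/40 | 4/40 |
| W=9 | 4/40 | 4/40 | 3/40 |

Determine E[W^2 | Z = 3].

385/8

P(Z = 3) = 1/5.
Σ W^2·P over the event = 4·(3/40) + 49·(1/40) + 81·(4/40) = 77/8.
E[W^2 | Z = 3] = (77/8) / (1/5) = 385/8.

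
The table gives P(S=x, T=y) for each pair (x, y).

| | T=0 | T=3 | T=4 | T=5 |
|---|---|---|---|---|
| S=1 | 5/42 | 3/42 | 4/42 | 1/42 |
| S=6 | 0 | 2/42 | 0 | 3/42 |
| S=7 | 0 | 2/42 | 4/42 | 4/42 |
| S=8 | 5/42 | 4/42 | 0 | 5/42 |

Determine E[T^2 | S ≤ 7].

391/28

P(S ≤ 7) = 2/3.
Summing T^2·P(S=x,T=y) over the conditioning event gives 391/42.
E[T^2 | S ≤ 7] = (391/42) / (2/3) = 391/28.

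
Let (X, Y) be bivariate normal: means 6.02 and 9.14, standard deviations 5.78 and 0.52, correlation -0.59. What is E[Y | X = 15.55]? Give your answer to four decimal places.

8.6342

E[Y | X=x] = μ_Y + ρ(σ_Y/σ_X)(x − μ_X) for jointly normal variables.
E[Y | X=15.55] = 9.14 + (-0.59)·(0.52/5.78)·(15.55 − (6.02)) = 9.14 + (-0.0530796)·(9.53) = 8.6342.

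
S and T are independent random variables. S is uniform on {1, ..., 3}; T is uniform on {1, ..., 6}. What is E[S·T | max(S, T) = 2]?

Outcomes with max(S, T) = 2: (1,2), (2,1), (2,2), each with probability 1/18.
E[S·T | max(S, T) = 2] = (2 + 2 + 4) / 3 = 8/3.

8/3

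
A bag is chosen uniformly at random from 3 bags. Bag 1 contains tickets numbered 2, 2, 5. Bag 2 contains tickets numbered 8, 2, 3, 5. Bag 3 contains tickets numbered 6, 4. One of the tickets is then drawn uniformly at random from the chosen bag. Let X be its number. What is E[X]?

25/6

E[X | bag 1] = (2+2+5)/3 = 3.
E[X | bag 2] = (8+2+3+5)/4 = 9/2.
E[X | bag 3] = (6+4)/2 = 5.
E[X] = (1/3)·(3) + (1/3)·(9/2) + (1/3)·(5) = 25/6.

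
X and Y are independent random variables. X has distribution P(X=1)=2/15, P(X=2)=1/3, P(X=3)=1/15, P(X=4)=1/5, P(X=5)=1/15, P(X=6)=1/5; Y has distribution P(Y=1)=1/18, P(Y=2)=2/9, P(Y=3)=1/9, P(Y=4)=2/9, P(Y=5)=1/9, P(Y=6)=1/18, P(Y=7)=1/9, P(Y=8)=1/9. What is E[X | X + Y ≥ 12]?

134/25

P(X + Y ≥ 12) = 5/54.
Summing X·P(x,y) over outcomes with X + Y ≥ 12 gives 67/135.
E[X | X + Y ≥ 12] = (67/135) / (5/54) = 134/25.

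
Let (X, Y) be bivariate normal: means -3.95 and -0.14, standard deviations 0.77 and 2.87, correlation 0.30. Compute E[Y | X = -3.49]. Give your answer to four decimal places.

0.3744

E[Y | X=x] = μ_Y + ρ(σ_Y/σ_X)(x − μ_X) for jointly normal variables.
E[Y | X=-3.49] = -0.14 + (0.30)·(2.87/0.77)·(-3.49 − (-3.95)) = -0.14 + (1.1182)·(0.46) = 0.3744.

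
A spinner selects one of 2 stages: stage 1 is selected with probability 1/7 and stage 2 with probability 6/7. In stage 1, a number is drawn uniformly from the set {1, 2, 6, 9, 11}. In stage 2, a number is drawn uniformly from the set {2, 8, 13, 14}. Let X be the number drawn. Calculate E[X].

E[X | stage 1] = (1+2+6+9+11)/5 = 29/5.
E[X | stage 2] = (2+8+13+14)/4 = 37/4.
By the law of total expectation,
E[X] = (1/7)·(29/5) + (6/7)·(37/4) = 613/70.

613/70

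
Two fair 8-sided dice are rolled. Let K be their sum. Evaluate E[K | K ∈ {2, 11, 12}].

P(K ∈ {2, 11, 12}) = 3/16.
Σ over the event: 2·1/64 + 11·3/32 + 12·5/64 = 2.
E[K | K ∈ {2, 11, 12}] = (2) / (3/16) = 32/3.

32/3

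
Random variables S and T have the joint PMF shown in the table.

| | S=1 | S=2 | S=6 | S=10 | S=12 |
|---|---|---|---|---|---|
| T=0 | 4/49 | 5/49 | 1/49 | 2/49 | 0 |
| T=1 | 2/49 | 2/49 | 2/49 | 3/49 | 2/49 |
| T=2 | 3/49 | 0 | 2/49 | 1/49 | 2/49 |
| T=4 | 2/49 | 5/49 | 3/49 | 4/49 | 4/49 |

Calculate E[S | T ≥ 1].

P(T ≥ 1) = 37/49.
Summing S·P(S=x,T=y) over the conditioning event gives 239/49.
E[S | T ≥ 1] = (239/49) / (37/49) = 239/37.

239/37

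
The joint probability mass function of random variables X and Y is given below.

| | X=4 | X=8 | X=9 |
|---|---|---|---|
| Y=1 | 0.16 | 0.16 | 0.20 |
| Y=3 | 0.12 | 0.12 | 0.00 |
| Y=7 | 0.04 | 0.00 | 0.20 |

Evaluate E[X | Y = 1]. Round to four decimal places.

P(Y = 1) = 0.52.
Σ X·P over the event = 4·(0.16) + 8·(0.16) + 9·(0.20) = 3.72.
E[X | Y = 1] = (3.72) / (0.52) = 7.1538.

7.1538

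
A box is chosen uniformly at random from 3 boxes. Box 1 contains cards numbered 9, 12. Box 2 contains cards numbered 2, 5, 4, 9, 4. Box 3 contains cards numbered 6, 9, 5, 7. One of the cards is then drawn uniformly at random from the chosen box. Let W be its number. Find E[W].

E[W | box 1] = (9+12)/2 = 21/2.
E[W | box 2] = (2+5+4+9+4)/5 = 24/5.
E[W | box 3] = (6+9+5+7)/4 = 27/4.
By the law of total expectation,
E[W] = (1/3)·(21/2) + (1/3)·(24/5) + (1/3)·(27/4) = 147/20.

147/20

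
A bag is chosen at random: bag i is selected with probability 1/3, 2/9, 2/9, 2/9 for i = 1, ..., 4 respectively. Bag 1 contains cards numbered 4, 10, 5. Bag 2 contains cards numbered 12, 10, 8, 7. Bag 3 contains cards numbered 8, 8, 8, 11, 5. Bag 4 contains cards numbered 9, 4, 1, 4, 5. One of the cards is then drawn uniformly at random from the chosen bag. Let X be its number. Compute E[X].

209/30

E[X | bag 1] = (4+10+5)/3 = 19/3.
E[X | bag 2] = (12+10+8+7)/4 = 37/4.
E[X | bag 3] = (8+8+8+11+5)/5 = 8.
E[X | bag 4] = (9+4+1+4+5)/5 = 23/5.
E[X] = (1/3)·(19/3) + (2/9)·(37/4) + (2/9)·(8) + (2/9)·(23/5) = 209/30.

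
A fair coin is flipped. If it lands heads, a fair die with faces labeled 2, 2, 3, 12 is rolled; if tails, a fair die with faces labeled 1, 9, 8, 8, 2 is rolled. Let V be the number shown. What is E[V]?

207/40

E[V | heads] = (2+2+3+12)/4 = 19/4.
E[V | tails] = (1+9+8+8+2)/5 = 28/5.
E[V] = (1/2)·(19/4) + (1/2)·(28/5) = 207/40.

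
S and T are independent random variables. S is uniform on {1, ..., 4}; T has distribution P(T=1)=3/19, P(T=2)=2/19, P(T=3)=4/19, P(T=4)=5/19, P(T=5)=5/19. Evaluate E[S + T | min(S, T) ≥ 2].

P(min(S, T) ≥ 2) = 12/19.
Summing (S+T)·P(x,y) over outcomes with min(S, T) ≥ 2 gives 327/76.
E[S + T | min(S, T) ≥ 2] = (327/76) / (12/19) = 109/16.

109/16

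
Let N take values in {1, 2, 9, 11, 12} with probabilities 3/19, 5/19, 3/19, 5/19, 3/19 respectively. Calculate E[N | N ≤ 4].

P(N ≤ 4) = 8/19.
Σ over the event: 1·3/19 + 2·5/19 = 13/19.
E[N | N ≤ 4] = (13/19) / (8/19) = 13/8.

13/8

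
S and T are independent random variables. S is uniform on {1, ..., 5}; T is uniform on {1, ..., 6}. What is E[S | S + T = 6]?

3

Outcomes with S + T = 6: (1,5), (2,4), (3,3), (4,2), (5,1), each with probability 1/30.
E[S | S + T = 6] = (1 + 2 + 3 + 4 + 5) / 5 = 3.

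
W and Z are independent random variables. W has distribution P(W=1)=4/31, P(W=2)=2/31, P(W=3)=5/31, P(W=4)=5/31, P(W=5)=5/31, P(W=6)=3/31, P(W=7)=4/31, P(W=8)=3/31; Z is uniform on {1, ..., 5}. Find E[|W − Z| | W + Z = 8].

P(W + Z = 8) = 22/155.
Summing |W−Z|·P(x,y) over outcomes with W + Z = 8 gives 56/155.
E[|W − Z| | W + Z = 8] = (56/155) / (22/155) = 28/11.

28/11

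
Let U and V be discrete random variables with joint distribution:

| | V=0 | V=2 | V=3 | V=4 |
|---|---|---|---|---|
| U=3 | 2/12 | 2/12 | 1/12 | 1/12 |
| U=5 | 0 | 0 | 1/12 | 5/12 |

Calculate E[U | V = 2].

3

P(V = 2) = 1/6.
Σ U·P over the event = 3·(2/12) = 1/2.
E[U | V = 2] = (1/2) / (1/6) = 3.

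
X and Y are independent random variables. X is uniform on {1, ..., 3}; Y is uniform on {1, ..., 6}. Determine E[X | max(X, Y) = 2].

5/3

P(max(X, Y) = 2) = 1/6.
Summing X·P(x,y) over outcomes with max(X, Y) = 2 gives 5/18.
E[X | max(X, Y) = 2] = (5/18) / (1/6) = 5/3.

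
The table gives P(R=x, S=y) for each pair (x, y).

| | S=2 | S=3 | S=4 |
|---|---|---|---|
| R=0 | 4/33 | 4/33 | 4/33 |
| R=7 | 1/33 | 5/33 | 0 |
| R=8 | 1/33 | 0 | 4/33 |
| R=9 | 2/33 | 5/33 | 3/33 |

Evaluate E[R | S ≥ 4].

59/11

P(S ≥ 4) = 1/3.
Σ R·P over the event = 0·(4/33) + 8·(4/33) + 9·(3/33) = 59/33.
E[R | S ≥ 4] = (59/33) / (1/3) = 59/11.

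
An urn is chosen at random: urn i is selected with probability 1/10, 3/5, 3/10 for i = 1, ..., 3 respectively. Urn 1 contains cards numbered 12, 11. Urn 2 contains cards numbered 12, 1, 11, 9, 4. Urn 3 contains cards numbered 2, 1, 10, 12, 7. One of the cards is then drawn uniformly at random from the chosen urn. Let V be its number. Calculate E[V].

751/100

E[V | urn 1] = (12+11)/2 = 23/2.
E[V | urn 2] = (12+1+11+9+4)/5 = 37/5.
E[V | urn 3] = (2+1+10+12+7)/5 = 32/5.
By the law of total expectation,
E[V] = (1/10)·(23/2) + (3/5)·(37/5) + (3/10)·(32/5) = 751/100.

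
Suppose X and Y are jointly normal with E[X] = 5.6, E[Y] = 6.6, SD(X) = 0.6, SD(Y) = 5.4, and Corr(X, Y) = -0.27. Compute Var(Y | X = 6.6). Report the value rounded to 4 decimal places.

For a bivariate normal, Var(Y | X=x) = σ_Y²(1 − ρ²).
Var(Y | X=6.6) = (5.4)²·(1 − (-0.27)²) = 29.16·0.9271 = 27.0342.

27.0342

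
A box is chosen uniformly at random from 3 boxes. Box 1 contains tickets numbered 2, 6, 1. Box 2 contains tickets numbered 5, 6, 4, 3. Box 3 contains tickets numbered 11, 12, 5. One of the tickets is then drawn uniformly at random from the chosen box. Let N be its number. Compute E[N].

101/18

E[N | box 1] = (2+6+1)/3 = 3.
E[N | box 2] = (5+6+4+3)/4 = 9/2.
E[N | box 3] = (11+12+5)/3 = 28/3.
By the law of total expectation,
E[N] = (1/3)·(3) + (1/3)·(9/2) + (1/3)·(28/3) = 101/18.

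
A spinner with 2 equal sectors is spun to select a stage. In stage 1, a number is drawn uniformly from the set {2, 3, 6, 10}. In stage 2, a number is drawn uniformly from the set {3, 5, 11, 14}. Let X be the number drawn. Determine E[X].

E[X | stage 1] = (2+3+6+10)/4 = 21/4.
E[X | stage 2] = (3+5+11+14)/4 = 33/4.
E[X] = (1/2)·(21/4) + (1/2)·(33/4) = 27/4.

27/4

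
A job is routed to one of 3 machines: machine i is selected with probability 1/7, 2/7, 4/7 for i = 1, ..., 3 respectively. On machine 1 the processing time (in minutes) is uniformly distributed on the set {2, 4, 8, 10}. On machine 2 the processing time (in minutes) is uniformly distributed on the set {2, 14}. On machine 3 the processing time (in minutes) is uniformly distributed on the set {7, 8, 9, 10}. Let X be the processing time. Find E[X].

E[X | machine 1] = (2+4+8+10)/4 = 6.
E[X | machine 2] = (2+14)/2 = 8.
E[X | machine 3] = (7+8+9+10)/4 = 17/2.
E[X] = (1/7)·(6) + (2/7)·(8) + (4/7)·(17/2) = 8.

8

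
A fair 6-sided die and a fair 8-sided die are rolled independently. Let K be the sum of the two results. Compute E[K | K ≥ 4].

P(K ≥ 4) = 15/16.
E[K | K ≥ 4] = (47/6) / (15/16) = 376/45.

376/45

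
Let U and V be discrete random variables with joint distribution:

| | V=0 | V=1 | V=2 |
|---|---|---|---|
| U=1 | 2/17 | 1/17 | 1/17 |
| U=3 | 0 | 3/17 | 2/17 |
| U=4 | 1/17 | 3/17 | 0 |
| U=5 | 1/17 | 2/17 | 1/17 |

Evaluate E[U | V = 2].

P(V = 2) = 4/17.
Σ U·P over the event = 1·(1/17) + 3·(2/17) + 5·(1/17) = 12/17.
E[U | V = 2] = (12/17) / (4/17) = 3.

3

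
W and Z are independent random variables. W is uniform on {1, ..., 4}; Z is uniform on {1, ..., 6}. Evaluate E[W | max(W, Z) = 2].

5/3

Outcomes with max(W, Z) = 2: (1,2), (2,1), (2,2), each with probability 1/24.
E[W | max(W, Z) = 2] = (1 + 2 + 2) / 3 = 5/3.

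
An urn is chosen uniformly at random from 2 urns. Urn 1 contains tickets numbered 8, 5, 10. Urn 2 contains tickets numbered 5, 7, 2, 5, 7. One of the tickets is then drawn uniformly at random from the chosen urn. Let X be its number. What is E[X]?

E[X | urn 1] = (8+5+10)/3 = 23/3.
E[X | urn 2] = (5+7+2+5+7)/5 = 26/5.
By the law of total expectation,
E[X] = (1/2)·(23/3) + (1/2)·(26/5) = 193/30.

193/30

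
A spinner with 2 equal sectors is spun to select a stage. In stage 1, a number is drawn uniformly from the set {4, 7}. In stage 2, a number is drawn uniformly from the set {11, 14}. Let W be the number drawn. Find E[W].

E[W | stage 1] = (4+7)/2 = 11/2.
E[W | stage 2] = (11+14)/2 = 25/2.
E[W] = (1/2)·(11/2) + (1/2)·(25/2) = 9.

9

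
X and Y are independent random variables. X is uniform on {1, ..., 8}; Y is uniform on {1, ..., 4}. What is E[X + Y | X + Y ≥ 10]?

32/3

Outcomes with X + Y ≥ 10: (6,4), (7,3), (7,4), (8,2), (8,3), (8,4), each with probability 1/32.
E[X + Y | X + Y ≥ 10] = (10 + 10 + 11 + 10 + 11 + 12) / 6 = 32/3.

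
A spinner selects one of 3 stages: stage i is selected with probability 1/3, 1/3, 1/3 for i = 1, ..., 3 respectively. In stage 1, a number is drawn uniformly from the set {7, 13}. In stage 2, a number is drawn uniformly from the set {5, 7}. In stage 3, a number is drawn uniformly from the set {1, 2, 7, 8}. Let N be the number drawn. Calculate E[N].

41/6

E[N | stage 1] = (7+13)/2 = 10.
E[N | stage 2] = (5+7)/2 = 6.
E[N | stage 3] = (1+2+7+8)/4 = 9/2.
E[N] = (1/3)·(10) + (1/3)·(6) + (1/3)·(9/2) = 41/6.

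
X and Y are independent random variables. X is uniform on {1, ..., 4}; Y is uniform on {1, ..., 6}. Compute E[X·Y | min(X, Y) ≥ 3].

63/4

P(min(X, Y) ≥ 3) = 1/3.
Summing XY·P(x,y) over outcomes with min(X, Y) ≥ 3 gives 21/4.
E[X·Y | min(X, Y) ≥ 3] = (21/4) / (1/3) = 63/4.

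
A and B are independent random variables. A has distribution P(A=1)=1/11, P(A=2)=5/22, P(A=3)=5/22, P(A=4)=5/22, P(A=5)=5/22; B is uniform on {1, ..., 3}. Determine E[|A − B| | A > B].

19/9

P(A > B) = 15/22.
Summing |A−B|·P(x,y) over outcomes with A > B gives 95/66.
E[|A − B| | A > B] = (95/66) / (15/22) = 19/9.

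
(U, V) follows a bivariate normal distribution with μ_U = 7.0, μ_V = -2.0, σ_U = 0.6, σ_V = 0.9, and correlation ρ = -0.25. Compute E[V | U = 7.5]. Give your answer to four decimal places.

-2.1875

For a bivariate normal, E[V | U=x] = μ_V + ρ·(σ_V/σ_U)·(x − μ_U).
E[V | U=7.5] = -2.0 + (-0.25)·(0.9/0.6)·(7.5 − (7.0)) = -2.0 + (-0.375)·(0.5) = -2.1875.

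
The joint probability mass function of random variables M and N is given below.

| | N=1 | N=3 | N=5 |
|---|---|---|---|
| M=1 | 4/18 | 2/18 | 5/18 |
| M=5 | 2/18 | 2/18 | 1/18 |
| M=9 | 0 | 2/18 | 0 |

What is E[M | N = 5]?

P(N = 5) = 1/3.
Σ M·P over the event = 1·(5/18) + 5·(1/18) = 5/9.
E[M | N = 5] = (5/9) / (1/3) = 5/3.

5/3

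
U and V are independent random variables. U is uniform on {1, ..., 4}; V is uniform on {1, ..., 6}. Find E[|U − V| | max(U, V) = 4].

Outcomes with max(U, V) = 4: (1,4), (2,4), (3,4), (4,1), (4,2), (4,3), (4,4), each with probability 1/24.
E[|U − V| | max(U, V) = 4] = (3 + 2 + 1 + 3 + 2 + 1 + 0) / 7 = 12/7.

12/7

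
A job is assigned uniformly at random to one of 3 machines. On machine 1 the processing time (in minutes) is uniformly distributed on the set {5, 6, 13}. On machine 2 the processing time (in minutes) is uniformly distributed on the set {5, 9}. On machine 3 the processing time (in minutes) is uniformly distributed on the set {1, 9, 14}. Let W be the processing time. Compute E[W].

E[W | machine 1] = (5+6+13)/3 = 8.
E[W | machine 2] = (5+9)/2 = 7.
E[W | machine 3] = (1+9+14)/3 = 8.
By the law of total expectation,
E[W] = (1/3)·(8) + (1/3)·(7) + (1/3)·(8) = 23/3.

23/3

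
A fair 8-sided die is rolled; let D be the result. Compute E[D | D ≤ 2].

Given D ≤ 2, D is equally likely to be any of {1, 2}.
E[D | D ≤ 2] = (1 + 2) / 2 = 3/2.

3/2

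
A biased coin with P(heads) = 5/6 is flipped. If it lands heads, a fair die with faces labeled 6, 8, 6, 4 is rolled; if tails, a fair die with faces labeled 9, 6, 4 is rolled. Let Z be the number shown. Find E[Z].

109/18

E[Z | heads] = (6+8+6+4)/4 = 6.
E[Z | tails] = (9+6+4)/3 = 19/3.
E[Z] = (5/6)·(6) + (1/6)·(19/3) = 109/18.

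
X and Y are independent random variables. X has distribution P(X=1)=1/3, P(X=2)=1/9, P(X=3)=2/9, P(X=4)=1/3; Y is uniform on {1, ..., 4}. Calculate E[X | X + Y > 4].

P(X + Y > 4) = 23/36.
Summing X·P(x,y) over outcomes with X + Y > 4 gives 73/36.
E[X | X + Y > 4] = (73/36) / (23/36) = 73/23.

73/23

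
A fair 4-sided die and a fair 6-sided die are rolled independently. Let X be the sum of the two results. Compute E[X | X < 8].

P(X < 8) = 3/4.
Σ over the event: 2·1/24 + 3·1/12 + 4·1/8 + 5·1/6 + 6·1/6 + 7·1/6 = 23/6.
E[X | X < 8] = (23/6) / (3/4) = 46/9.

46/9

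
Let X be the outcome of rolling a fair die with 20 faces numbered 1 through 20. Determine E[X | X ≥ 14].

Given X ≥ 14, X is equally likely to be any of {14, 15, 16, 17, 18, 19, 20}.
E[X | X ≥ 14] = (14 + 15 + 16 + 17 + 18 + 19 + 20) / 7 = 17.

17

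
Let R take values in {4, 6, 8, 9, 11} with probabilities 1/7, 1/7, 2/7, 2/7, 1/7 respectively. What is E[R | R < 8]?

P(R < 8) = 2/7.
Σ over the event: 4·1/7 + 6·1/7 = 10/7.
E[R | R < 8] = (10/7) / (2/7) = 5.

5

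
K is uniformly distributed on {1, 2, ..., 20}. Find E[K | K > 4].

25/2

P(K > 4) = 4/5.
E[K | K > 4] = (10) / (4/5) = 25/2.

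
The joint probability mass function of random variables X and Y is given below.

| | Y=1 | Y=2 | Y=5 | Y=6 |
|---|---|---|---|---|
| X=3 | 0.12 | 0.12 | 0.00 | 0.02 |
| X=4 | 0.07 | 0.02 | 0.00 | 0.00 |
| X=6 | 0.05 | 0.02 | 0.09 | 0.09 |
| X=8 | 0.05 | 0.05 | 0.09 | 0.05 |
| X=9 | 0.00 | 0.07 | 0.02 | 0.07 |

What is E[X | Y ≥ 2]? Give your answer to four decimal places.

6.5634

P(Y ≥ 2) = 0.71.
Summing X·P(X=x,Y=y) over the conditioning event gives 4.66.
E[X | Y ≥ 2] = (4.66) / (0.71) = 6.5634.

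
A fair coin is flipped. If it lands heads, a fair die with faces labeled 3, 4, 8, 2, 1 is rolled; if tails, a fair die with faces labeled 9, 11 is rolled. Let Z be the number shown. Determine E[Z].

34/5

E[Z | heads] = (3+4+8+2+1)/5 = 18/5.
E[Z | tails] = (9+11)/2 = 10.
By the law of total expectation,
E[Z] = (1/2)·(18/5) + (1/2)·(10) = 34/5.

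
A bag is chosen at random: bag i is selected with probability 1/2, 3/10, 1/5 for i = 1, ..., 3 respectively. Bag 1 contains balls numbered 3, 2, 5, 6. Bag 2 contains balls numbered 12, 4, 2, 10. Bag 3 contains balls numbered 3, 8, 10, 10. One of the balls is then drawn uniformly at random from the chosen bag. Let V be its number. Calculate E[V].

113/20

E[V | bag 1] = (3+2+5+6)/4 = 4.
E[V | bag 2] = (12+4+2+10)/4 = 7.
E[V | bag 3] = (3+8+10+10)/4 = 31/4.
E[V] = (1/2)·(4) + (3/10)·(7) + (1/5)·(31/4) = 113/20.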